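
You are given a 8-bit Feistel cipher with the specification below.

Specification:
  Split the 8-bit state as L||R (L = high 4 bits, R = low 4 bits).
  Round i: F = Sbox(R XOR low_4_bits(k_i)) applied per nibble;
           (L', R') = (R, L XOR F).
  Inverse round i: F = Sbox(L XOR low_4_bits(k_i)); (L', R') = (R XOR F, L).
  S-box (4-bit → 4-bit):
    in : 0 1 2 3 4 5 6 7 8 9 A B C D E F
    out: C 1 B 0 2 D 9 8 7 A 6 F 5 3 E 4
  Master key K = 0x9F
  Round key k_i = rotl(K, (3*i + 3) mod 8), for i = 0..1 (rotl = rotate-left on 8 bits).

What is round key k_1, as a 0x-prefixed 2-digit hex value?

0xE7

K = 0x9F
k_0 = rotl(K, (3*0+3) mod 8) = rotl(K, 3) = 0xFC
k_1 = rotl(K, (3*1+3) mod 8) = rotl(K, 6) = 0xE7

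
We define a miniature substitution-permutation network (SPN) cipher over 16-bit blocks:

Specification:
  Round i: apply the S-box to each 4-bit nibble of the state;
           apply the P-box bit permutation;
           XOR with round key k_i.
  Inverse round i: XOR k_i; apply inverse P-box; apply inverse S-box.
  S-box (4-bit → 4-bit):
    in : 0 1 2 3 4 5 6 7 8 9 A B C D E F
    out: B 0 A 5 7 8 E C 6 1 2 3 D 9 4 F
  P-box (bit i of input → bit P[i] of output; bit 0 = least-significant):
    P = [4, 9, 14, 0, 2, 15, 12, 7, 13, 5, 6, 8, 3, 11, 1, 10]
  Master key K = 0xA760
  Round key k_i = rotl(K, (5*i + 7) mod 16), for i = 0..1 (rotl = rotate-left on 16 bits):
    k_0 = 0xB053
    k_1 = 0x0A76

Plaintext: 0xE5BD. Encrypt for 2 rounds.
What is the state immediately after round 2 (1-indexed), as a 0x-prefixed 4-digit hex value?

0xD868

s_0 = plaintext = 0xE5BD
s_1 = Round(s_0, k_0) = 0x3144
s_2 = Round(s_1, k_1) = 0xD868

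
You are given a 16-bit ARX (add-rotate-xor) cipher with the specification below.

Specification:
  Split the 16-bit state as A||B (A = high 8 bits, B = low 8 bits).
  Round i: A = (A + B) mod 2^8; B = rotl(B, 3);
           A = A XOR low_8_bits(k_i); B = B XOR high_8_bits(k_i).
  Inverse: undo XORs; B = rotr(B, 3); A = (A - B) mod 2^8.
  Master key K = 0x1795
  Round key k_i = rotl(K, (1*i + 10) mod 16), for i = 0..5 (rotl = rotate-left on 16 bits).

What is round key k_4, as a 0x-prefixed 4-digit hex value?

0x45E5

K = 0x1795
k_0 = rotl(K, (1*0+10) mod 16) = rotl(K, 10) = 0x545E
k_1 = rotl(K, (1*1+10) mod 16) = rotl(K, 11) = 0xA8BC
k_2 = rotl(K, (1*2+10) mod 16) = rotl(K, 12) = 0x5179
k_3 = rotl(K, (1*3+10) mod 16) = rotl(K, 13) = 0xA2F2
k_4 = rotl(K, (1*4+10) mod 16) = rotl(K, 14) = 0x45E5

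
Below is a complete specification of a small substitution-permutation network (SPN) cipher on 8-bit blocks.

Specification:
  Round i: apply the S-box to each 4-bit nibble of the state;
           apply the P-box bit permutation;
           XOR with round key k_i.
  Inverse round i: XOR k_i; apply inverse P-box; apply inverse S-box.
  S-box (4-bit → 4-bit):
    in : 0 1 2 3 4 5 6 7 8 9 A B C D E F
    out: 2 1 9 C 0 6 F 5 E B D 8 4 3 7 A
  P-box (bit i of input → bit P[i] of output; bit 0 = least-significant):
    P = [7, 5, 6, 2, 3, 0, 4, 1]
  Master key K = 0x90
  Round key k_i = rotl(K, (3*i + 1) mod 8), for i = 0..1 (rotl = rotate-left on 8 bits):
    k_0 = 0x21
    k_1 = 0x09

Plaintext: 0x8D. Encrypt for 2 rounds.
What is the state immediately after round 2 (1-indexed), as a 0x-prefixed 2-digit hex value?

0x86

s_0 = plaintext = 0x8D
s_1 = Round(s_0, k_0) = 0x92
s_2 = Round(s_1, k_1) = 0x86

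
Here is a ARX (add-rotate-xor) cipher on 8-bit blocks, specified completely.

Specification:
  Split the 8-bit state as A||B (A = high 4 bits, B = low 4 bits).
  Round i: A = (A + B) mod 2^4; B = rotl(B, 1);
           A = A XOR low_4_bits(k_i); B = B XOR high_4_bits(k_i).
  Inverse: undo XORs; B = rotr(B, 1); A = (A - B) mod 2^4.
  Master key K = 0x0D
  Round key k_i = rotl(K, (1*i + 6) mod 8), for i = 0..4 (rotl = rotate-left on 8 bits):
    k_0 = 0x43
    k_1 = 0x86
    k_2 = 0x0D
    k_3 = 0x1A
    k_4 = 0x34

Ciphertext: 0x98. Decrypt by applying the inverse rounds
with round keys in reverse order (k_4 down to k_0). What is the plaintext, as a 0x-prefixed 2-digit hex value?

s_0 = ciphertext = 0x98
s_1 = InvRound(s_0, k_4) = 0x0D
s_2 = InvRound(s_1, k_3) = 0x46
s_3 = InvRound(s_2, k_2) = 0x63
s_4 = InvRound(s_3, k_1) = 0x3D
s_5 = InvRound(s_4, k_0) = 0x4C

0x4C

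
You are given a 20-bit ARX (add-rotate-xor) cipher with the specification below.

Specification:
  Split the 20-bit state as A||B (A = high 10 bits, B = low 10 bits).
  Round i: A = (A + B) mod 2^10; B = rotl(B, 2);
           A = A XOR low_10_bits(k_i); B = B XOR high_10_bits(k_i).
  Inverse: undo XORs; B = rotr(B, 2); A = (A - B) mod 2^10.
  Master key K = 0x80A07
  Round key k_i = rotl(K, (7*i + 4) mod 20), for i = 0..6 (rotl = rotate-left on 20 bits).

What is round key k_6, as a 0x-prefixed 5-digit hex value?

0x281E0

K = 0x80A07
k_0 = rotl(K, (7*0+4) mod 20) = rotl(K, 4) = 0x0A078
k_1 = rotl(K, (7*1+4) mod 20) = rotl(K, 11) = 0x03C05
k_2 = rotl(K, (7*2+4) mod 20) = rotl(K, 18) = 0xE0281
k_3 = rotl(K, (7*3+4) mod 20) = rotl(K, 5) = 0x140F0
k_4 = rotl(K, (7*4+4) mod 20) = rotl(K, 12) = 0x0780A
k_5 = rotl(K, (7*5+4) mod 20) = rotl(K, 19) = 0xC0503
k_6 = rotl(K, (7*6+4) mod 20) = rotl(K, 6) = 0x281E0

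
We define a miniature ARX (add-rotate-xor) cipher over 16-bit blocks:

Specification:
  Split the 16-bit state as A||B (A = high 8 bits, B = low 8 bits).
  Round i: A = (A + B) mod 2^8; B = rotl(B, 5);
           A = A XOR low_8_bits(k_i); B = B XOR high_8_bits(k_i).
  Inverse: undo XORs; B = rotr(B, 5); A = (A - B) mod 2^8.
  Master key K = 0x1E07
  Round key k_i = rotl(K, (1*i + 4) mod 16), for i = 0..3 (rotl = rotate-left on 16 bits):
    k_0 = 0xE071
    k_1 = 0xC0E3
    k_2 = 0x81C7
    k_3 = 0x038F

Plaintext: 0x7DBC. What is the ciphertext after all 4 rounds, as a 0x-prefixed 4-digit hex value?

s_0 = plaintext = 0x7DBC
s_1 = Round(s_0, k_0) = 0x4877
s_2 = Round(s_1, k_1) = 0x5C2E
s_3 = Round(s_2, k_2) = 0x4D44
s_4 = Round(s_3, k_3) = 0x1E8B

0x1E8B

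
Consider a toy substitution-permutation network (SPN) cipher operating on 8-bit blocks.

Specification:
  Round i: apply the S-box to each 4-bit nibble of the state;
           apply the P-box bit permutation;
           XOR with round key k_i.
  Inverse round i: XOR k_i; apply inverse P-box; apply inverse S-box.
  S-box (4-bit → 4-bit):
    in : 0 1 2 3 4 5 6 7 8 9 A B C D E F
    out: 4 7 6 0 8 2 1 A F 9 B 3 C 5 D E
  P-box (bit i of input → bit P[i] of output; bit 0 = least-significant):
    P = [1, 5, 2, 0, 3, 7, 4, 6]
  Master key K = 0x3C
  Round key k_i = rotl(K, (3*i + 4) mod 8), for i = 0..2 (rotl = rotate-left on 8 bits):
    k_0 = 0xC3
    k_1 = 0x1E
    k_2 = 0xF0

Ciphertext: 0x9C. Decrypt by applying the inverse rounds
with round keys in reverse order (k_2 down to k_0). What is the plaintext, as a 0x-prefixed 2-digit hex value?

0xCA

s_0 = ciphertext = 0x9C
s_1 = InvRound(s_0, k_2) = 0x92
s_2 = InvRound(s_1, k_1) = 0xB0
s_3 = InvRound(s_2, k_0) = 0xCA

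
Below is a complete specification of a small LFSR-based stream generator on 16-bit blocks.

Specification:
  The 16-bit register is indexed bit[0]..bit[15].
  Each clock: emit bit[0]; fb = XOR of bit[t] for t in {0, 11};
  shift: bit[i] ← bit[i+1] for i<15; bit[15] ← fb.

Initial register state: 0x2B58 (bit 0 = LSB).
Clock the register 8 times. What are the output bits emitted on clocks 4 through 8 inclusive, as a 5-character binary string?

reg_0 = 0x2B58
clock 1: out=0, reg = 0x95AC
clock 2: out=0, reg = 0x4AD6
clock 3: out=0, reg = 0xA56B
clock 4: out=1, reg = 0xD2B5
clock 5: out=1, reg = 0xE95A
clock 6: out=0, reg = 0xF4AD
clock 7: out=1, reg = 0xFA56
clock 8: out=0, reg = 0xFD2B

11010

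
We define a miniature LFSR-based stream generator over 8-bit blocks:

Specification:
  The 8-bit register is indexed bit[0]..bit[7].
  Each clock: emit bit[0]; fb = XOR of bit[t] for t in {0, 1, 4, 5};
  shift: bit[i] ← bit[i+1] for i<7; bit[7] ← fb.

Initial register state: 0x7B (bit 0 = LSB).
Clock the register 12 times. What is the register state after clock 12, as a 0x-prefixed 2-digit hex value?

reg_0 = 0x7B
clock 1: out=1, reg = 0x3D
clock 2: out=1, reg = 0x9E
clock 3: out=0, reg = 0x4F
clock 4: out=1, reg = 0x27
clock 5: out=1, reg = 0x93
clock 6: out=1, reg = 0xC9
clock 7: out=1, reg = 0xE4
clock 8: out=0, reg = 0xF2
clock 9: out=0, reg = 0xF9
clock 10: out=1, reg = 0xFC
clock 11: out=0, reg = 0x7E
clock 12: out=0, reg = 0xBF

0xBF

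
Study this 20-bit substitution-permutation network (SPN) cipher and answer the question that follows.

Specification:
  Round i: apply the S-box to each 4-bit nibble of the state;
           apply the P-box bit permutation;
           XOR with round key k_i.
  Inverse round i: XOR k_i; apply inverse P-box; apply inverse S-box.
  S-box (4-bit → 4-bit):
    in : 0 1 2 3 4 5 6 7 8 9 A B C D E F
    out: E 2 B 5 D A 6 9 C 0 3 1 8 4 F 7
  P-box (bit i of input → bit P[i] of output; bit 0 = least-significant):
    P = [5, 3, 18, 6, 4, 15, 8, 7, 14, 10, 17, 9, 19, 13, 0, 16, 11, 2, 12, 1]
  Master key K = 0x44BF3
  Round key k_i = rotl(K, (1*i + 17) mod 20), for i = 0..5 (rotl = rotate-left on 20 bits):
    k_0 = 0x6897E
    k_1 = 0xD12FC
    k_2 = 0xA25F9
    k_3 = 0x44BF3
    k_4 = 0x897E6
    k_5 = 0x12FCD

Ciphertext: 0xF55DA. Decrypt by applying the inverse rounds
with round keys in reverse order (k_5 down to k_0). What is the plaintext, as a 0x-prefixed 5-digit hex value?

0x40710

s_0 = ciphertext = 0xF55DA
s_1 = InvRound(s_0, k_5) = 0xEF4BD
s_2 = InvRound(s_1, k_4) = 0xC6430
s_3 = InvRound(s_2, k_3) = 0x7F58C
s_4 = InvRound(s_3, k_2) = 0x64BA4
s_5 = InvRound(s_4, k_1) = 0x37335
s_6 = InvRound(s_5, k_0) = 0x40710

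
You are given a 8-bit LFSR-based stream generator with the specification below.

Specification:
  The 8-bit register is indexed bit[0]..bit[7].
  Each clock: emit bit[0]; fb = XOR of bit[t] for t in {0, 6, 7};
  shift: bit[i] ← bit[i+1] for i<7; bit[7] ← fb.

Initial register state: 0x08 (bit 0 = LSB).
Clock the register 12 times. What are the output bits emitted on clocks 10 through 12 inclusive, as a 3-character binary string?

001

reg_0 = 0x08
clock 1: out=0, reg = 0x04
clock 2: out=0, reg = 0x02
clock 3: out=0, reg = 0x01
clock 4: out=1, reg = 0x80
clock 5: out=0, reg = 0xC0
clock 6: out=0, reg = 0x60
clock 7: out=0, reg = 0xB0
clock 8: out=0, reg = 0xD8
clock 9: out=0, reg = 0x6C
clock 10: out=0, reg = 0xB6
clock 11: out=0, reg = 0xDB
clock 12: out=1, reg = 0xED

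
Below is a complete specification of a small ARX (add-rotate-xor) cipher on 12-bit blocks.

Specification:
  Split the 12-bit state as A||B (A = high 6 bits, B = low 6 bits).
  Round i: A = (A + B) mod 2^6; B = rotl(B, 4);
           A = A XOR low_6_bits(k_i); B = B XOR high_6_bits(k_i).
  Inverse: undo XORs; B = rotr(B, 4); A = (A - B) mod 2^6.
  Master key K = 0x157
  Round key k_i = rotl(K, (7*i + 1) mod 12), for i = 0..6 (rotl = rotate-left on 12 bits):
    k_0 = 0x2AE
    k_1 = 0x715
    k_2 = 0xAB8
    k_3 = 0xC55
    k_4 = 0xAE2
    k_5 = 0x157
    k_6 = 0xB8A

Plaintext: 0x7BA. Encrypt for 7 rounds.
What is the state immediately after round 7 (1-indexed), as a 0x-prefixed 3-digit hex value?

0x49F

s_0 = plaintext = 0x7BA
s_1 = Round(s_0, k_0) = 0xDA4
s_2 = Round(s_1, k_1) = 0x3D5
s_3 = Round(s_2, k_2) = 0x73F
s_4 = Round(s_3, k_3) = 0x38E
s_5 = Round(s_4, k_4) = 0xF88
s_6 = Round(s_5, k_5) = 0x447
s_7 = Round(s_6, k_6) = 0x49F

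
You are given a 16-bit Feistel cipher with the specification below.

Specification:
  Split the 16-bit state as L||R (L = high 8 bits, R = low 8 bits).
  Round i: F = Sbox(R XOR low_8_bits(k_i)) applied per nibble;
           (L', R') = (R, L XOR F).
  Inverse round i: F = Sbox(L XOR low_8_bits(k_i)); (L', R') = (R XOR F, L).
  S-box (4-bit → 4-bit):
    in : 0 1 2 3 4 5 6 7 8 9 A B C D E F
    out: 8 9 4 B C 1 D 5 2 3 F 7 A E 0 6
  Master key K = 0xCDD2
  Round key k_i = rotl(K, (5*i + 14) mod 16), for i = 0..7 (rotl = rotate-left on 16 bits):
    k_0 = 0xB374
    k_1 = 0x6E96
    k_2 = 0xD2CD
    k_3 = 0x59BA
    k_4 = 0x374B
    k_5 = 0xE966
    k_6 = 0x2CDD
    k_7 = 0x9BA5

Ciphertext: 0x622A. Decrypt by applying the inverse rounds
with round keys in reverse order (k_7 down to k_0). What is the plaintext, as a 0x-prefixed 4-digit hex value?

s_0 = ciphertext = 0x622A
s_1 = InvRound(s_0, k_7) = 0x8F62
s_2 = InvRound(s_1, k_6) = 0x768F
s_3 = InvRound(s_2, k_5) = 0x1776
s_4 = InvRound(s_3, k_4) = 0x6C17
s_5 = InvRound(s_4, k_3) = 0xFA6C
s_6 = InvRound(s_5, k_2) = 0xD9FA
s_7 = InvRound(s_6, k_1) = 0x3CD9
s_8 = InvRound(s_7, k_0) = 0x1B3C

0x1B3C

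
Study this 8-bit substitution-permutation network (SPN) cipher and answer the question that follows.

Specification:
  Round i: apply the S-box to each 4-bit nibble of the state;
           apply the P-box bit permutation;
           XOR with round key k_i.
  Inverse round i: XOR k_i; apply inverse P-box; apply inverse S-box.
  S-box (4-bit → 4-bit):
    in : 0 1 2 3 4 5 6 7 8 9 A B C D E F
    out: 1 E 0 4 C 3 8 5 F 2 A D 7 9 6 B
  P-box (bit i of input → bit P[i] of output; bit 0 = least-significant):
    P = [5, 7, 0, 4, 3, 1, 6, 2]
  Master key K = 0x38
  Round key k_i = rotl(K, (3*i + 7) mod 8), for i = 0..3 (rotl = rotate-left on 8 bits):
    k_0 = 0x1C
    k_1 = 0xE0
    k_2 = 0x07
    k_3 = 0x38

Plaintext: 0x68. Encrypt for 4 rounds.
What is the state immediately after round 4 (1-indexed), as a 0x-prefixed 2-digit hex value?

0x7F

s_0 = plaintext = 0x68
s_1 = Round(s_0, k_0) = 0xA9
s_2 = Round(s_1, k_1) = 0x66
s_3 = Round(s_2, k_2) = 0x13
s_4 = Round(s_3, k_3) = 0x7F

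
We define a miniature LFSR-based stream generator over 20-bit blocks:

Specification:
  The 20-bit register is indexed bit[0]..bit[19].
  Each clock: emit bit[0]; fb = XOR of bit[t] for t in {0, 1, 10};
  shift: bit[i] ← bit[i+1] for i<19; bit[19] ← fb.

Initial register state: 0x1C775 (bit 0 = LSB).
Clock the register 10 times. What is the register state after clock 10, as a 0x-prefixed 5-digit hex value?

0x2F871

reg_0 = 0x1C775
clock 1: out=1, reg = 0x0E3BA
clock 2: out=0, reg = 0x871DD
clock 3: out=1, reg = 0xC38EE
clock 4: out=0, reg = 0xE1C77
clock 5: out=1, reg = 0xF0E3B
clock 6: out=1, reg = 0xF871D
clock 7: out=1, reg = 0x7C38E
clock 8: out=0, reg = 0xBE1C7
clock 9: out=1, reg = 0x5F0E3
clock 10: out=1, reg = 0x2F871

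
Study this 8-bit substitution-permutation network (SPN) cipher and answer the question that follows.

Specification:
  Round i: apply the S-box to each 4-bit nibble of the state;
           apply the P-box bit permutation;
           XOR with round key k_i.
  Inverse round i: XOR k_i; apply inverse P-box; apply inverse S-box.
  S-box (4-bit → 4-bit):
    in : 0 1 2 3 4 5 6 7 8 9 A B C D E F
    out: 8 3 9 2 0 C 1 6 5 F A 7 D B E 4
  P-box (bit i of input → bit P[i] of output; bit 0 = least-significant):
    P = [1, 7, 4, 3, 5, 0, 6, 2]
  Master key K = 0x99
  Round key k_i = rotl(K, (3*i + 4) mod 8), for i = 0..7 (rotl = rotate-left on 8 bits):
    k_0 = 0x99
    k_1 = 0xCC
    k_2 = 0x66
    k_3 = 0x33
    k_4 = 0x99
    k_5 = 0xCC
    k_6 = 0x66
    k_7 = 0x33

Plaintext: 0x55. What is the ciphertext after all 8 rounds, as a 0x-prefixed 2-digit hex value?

s_0 = plaintext = 0x55
s_1 = Round(s_0, k_0) = 0xC5
s_2 = Round(s_1, k_1) = 0xB0
s_3 = Round(s_2, k_2) = 0x0F
s_4 = Round(s_3, k_3) = 0x27
s_5 = Round(s_4, k_4) = 0x2D
s_6 = Round(s_5, k_5) = 0x62
s_7 = Round(s_6, k_6) = 0x4C
s_8 = Round(s_7, k_7) = 0x29

0x29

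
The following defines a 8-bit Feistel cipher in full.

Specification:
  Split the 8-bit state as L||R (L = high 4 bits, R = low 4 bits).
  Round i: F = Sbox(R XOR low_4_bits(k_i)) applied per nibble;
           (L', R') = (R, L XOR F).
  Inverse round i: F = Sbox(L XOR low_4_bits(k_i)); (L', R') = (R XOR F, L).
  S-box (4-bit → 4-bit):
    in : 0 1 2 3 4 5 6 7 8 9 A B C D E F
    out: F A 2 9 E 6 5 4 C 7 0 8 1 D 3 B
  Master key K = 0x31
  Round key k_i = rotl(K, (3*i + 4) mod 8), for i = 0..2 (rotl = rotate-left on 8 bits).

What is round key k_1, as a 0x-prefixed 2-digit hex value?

K = 0x31
k_0 = rotl(K, (3*0+4) mod 8) = rotl(K, 4) = 0x13
k_1 = rotl(K, (3*1+4) mod 8) = rotl(K, 7) = 0x98

0x98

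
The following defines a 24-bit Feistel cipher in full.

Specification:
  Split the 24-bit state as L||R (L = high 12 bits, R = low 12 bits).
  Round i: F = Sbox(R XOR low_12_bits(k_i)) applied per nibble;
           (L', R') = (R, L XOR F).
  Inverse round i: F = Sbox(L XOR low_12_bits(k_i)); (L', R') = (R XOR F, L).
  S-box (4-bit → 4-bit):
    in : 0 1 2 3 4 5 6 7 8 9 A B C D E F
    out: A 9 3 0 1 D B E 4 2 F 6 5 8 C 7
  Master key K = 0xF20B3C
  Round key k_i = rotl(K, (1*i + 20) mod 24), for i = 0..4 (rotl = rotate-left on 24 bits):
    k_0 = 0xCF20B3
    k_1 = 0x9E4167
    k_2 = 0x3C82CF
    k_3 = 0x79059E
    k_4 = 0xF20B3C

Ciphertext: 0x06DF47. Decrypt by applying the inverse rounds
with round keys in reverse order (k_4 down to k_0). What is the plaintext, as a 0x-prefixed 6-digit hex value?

0xBCFE1F

s_0 = ciphertext = 0x06DF47
s_1 = InvRound(s_0, k_4) = 0x99E06D
s_2 = InvRound(s_1, k_3) = 0x5C799E
s_3 = InvRound(s_2, k_2) = 0x73A5C7
s_4 = InvRound(s_3, k_1) = 0xE1F73A
s_5 = InvRound(s_4, k_0) = 0xBCFE1F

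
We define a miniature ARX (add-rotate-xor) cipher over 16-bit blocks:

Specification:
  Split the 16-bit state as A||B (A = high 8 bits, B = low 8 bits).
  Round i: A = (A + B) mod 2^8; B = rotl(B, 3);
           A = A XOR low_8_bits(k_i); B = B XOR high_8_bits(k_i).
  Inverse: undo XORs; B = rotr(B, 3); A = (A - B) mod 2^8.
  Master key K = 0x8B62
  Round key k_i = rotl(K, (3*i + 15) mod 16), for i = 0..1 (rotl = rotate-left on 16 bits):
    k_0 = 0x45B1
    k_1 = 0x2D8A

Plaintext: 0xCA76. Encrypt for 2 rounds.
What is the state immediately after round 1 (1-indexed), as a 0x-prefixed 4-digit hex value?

0xF1F6

s_0 = plaintext = 0xCA76
s_1 = Round(s_0, k_0) = 0xF1F6
s_2 = Round(s_1, k_1) = 0x6D9A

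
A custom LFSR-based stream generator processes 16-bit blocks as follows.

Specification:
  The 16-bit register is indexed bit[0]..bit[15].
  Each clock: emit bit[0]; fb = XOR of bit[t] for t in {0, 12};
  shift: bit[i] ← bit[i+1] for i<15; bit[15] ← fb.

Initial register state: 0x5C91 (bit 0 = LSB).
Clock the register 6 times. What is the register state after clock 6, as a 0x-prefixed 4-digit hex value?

reg_0 = 0x5C91
clock 1: out=1, reg = 0x2E48
clock 2: out=0, reg = 0x1724
clock 3: out=0, reg = 0x8B92
clock 4: out=0, reg = 0x45C9
clock 5: out=1, reg = 0xA2E4
clock 6: out=0, reg = 0x5172

0x5172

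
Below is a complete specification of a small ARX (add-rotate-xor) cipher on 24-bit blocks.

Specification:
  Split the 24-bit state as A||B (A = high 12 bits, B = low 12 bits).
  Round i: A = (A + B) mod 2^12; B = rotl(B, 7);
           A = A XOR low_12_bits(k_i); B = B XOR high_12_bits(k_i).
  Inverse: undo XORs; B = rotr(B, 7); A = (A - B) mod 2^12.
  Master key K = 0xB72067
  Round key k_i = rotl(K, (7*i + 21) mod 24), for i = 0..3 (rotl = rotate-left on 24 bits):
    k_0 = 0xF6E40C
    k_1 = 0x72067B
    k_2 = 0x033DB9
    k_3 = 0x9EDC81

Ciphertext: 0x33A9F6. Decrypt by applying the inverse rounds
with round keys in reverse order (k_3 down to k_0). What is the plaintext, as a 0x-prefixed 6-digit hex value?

s_0 = ciphertext = 0x33A9F6
s_1 = InvRound(s_0, k_3) = 0xC5B360
s_2 = InvRound(s_1, k_2) = 0x77CA66
s_3 = InvRound(s_2, k_1) = 0x82D8DA
s_4 = InvRound(s_3, k_0) = 0x59268F

0x59268F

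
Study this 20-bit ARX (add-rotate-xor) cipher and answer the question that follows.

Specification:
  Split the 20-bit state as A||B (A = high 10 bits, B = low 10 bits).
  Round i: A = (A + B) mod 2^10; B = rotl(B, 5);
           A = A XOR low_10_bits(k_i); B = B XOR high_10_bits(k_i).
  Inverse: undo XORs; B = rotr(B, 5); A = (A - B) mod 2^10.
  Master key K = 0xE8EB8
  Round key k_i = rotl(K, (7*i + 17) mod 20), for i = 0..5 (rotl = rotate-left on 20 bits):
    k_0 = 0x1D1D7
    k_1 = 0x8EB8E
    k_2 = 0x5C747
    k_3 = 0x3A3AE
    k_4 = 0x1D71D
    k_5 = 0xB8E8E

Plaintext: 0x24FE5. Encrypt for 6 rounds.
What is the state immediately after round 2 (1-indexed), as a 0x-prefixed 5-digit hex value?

s_0 = plaintext = 0x24FE5
s_1 = Round(s_0, k_0) = 0x6BCCB
s_2 = Round(s_1, k_1) = 0x7D35C
s_3 = Round(s_2, k_2) = 0x85EEB
s_4 = Round(s_3, k_3) = 0xAB19F
s_5 = Round(s_4, k_4) = 0xD5B99
s_6 = Round(s_5, k_5) = 0x185DF

0x7D35C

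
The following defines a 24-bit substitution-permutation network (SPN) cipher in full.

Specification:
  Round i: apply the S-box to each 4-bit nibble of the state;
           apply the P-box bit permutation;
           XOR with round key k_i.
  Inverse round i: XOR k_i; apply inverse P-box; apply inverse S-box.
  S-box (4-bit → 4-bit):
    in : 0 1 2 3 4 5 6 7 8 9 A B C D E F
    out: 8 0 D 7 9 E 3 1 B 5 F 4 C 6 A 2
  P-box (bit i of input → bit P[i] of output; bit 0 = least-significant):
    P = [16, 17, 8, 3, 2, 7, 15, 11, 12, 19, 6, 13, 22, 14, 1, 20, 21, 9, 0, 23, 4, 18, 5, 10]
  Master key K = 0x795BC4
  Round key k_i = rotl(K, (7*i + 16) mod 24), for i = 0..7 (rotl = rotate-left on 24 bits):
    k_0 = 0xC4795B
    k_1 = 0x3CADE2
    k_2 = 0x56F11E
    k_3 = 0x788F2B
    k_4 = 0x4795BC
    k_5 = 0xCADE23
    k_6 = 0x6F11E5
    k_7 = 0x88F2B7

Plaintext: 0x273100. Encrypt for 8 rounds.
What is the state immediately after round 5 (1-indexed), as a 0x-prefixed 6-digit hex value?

s_0 = plaintext = 0x273100
s_1 = Round(s_0, k_0) = 0xA43561
s_2 = Round(s_1, k_1) = 0xD0C914
s_3 = Round(s_2, k_2) = 0xC3E174
s_4 = Round(s_3, k_3) = 0x49C906
s_5 = Round(s_4, k_4) = 0x7489EF
s_6 = Round(s_5, k_5) = 0x3886F3
s_7 = Round(s_6, k_6) = 0x904255
s_8 = Round(s_7, k_7) = 0x5A4B4F

0x7489EF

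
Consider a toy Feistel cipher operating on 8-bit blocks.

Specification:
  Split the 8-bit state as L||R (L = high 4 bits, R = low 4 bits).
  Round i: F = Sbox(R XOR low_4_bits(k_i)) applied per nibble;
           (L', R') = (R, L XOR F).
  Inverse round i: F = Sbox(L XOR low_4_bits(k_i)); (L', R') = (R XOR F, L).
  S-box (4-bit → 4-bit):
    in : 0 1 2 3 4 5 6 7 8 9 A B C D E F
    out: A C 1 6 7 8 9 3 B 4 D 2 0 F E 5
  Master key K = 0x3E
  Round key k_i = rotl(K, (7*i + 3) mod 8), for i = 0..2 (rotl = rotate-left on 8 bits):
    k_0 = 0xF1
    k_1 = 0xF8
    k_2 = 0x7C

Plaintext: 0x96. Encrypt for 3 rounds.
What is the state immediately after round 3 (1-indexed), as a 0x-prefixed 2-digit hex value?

0x78

s_0 = plaintext = 0x96
s_1 = Round(s_0, k_0) = 0x6A
s_2 = Round(s_1, k_1) = 0xA7
s_3 = Round(s_2, k_2) = 0x78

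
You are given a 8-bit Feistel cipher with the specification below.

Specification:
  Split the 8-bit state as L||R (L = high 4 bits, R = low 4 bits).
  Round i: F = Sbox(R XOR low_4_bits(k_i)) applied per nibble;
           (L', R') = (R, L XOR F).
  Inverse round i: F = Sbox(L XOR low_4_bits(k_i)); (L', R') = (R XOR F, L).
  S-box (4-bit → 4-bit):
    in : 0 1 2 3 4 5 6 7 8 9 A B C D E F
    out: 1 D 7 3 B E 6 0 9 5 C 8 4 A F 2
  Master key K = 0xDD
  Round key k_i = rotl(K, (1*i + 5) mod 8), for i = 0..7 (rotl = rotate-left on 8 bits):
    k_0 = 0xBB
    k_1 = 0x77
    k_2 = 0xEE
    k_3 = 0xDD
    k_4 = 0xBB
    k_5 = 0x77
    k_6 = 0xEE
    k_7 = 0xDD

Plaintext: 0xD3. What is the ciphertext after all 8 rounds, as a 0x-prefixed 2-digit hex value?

s_0 = plaintext = 0xD3
s_1 = Round(s_0, k_0) = 0x34
s_2 = Round(s_1, k_1) = 0x40
s_3 = Round(s_2, k_2) = 0x0B
s_4 = Round(s_3, k_3) = 0xB6
s_5 = Round(s_4, k_4) = 0x61
s_6 = Round(s_5, k_5) = 0x10
s_7 = Round(s_6, k_6) = 0x0E
s_8 = Round(s_7, k_7) = 0xE3

0xE3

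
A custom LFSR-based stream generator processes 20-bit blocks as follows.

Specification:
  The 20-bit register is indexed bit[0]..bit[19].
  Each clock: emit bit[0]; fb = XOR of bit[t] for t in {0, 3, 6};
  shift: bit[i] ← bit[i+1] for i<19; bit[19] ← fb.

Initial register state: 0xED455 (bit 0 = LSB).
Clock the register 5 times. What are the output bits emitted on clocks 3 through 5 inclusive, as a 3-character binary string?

101

reg_0 = 0xED455
clock 1: out=1, reg = 0x76A2A
clock 2: out=0, reg = 0xBB515
clock 3: out=1, reg = 0xDDA8A
clock 4: out=0, reg = 0xEED45
clock 5: out=1, reg = 0x776A2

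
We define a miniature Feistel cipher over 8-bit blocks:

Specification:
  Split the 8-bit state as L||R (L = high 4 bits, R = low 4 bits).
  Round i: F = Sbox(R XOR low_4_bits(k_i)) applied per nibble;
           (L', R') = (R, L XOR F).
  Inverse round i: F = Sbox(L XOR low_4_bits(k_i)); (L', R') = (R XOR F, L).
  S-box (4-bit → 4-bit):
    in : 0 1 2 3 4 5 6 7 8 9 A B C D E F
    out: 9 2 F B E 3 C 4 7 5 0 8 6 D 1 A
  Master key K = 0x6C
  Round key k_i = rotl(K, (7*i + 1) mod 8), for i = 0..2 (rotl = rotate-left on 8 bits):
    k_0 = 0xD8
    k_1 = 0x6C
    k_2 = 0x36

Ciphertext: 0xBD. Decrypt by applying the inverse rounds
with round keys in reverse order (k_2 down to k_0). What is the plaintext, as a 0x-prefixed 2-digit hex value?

s_0 = ciphertext = 0xBD
s_1 = InvRound(s_0, k_2) = 0x0B
s_2 = InvRound(s_1, k_1) = 0xD0
s_3 = InvRound(s_2, k_0) = 0x3D

0x3D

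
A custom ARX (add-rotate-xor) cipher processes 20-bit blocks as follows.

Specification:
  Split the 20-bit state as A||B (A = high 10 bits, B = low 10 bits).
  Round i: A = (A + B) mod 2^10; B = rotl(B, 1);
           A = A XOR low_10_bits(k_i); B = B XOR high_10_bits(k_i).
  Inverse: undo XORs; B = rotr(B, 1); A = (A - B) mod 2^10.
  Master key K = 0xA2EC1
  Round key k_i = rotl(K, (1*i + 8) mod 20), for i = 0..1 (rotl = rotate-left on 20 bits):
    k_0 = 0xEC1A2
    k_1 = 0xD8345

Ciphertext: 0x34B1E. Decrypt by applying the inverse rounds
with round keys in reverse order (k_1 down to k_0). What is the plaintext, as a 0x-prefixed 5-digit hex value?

s_0 = ciphertext = 0x34B1E
s_1 = InvRound(s_0, k_1) = 0xD603F
s_2 = InvRound(s_1, k_0) = 0xCCFC7

0xCCFC7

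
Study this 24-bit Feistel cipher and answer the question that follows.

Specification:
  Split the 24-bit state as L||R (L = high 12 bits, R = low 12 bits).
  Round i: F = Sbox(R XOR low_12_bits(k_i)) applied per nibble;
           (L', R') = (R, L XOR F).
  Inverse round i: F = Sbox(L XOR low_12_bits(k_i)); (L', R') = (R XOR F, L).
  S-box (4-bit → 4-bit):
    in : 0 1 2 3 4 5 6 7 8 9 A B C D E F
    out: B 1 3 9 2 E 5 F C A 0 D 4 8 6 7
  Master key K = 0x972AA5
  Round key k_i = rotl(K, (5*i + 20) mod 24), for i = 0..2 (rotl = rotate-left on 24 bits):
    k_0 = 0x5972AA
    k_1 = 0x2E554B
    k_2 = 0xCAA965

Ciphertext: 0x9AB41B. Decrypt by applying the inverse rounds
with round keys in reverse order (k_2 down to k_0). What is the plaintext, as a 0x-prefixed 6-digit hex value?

s_0 = ciphertext = 0x9AB41B
s_1 = InvRound(s_0, k_2) = 0xF5D9AB
s_2 = InvRound(s_1, k_1) = 0x9BEF5D
s_3 = InvRound(s_2, k_0) = 0x24F9BE

0x24F9BE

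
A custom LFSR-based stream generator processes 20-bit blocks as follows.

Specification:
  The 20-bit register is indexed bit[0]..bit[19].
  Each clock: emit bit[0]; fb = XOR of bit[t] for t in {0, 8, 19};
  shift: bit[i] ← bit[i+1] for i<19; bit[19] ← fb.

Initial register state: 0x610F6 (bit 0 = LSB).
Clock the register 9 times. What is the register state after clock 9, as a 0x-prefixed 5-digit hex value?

0xD1308

reg_0 = 0x610F6
clock 1: out=0, reg = 0x3087B
clock 2: out=1, reg = 0x9843D
clock 3: out=1, reg = 0x4C21E
clock 4: out=0, reg = 0x2610F
clock 5: out=1, reg = 0x13087
clock 6: out=1, reg = 0x89843
clock 7: out=1, reg = 0x44C21
clock 8: out=1, reg = 0xA2610
clock 9: out=0, reg = 0xD1308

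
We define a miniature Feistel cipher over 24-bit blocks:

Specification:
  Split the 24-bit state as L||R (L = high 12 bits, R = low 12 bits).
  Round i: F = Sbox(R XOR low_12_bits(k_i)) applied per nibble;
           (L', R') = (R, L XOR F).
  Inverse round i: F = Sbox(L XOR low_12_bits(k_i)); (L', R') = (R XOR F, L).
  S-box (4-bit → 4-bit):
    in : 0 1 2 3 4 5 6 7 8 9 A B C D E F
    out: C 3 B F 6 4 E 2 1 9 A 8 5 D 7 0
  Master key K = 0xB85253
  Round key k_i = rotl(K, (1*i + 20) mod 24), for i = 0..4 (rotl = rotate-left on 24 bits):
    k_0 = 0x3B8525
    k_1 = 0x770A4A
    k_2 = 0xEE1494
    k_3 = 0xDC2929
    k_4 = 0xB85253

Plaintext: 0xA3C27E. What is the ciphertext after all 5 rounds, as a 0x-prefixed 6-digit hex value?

s_0 = plaintext = 0xA3C27E
s_1 = Round(s_0, k_0) = 0x27E874
s_2 = Round(s_1, k_1) = 0x874989
s_3 = Round(s_2, k_2) = 0x989549
s_4 = Round(s_3, k_3) = 0x549C65
s_5 = Round(s_4, k_4) = 0xC652B7

0xC652B7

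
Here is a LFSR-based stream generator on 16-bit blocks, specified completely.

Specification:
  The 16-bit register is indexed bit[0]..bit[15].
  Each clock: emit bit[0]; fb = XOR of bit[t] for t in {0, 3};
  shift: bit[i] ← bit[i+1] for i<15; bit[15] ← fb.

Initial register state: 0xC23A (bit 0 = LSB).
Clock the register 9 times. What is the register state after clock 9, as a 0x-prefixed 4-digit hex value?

0x3EE1

reg_0 = 0xC23A
clock 1: out=0, reg = 0xE11D
clock 2: out=1, reg = 0x708E
clock 3: out=0, reg = 0xB847
clock 4: out=1, reg = 0xDC23
clock 5: out=1, reg = 0xEE11
clock 6: out=1, reg = 0xF708
clock 7: out=0, reg = 0xFB84
clock 8: out=0, reg = 0x7DC2
clock 9: out=0, reg = 0x3EE1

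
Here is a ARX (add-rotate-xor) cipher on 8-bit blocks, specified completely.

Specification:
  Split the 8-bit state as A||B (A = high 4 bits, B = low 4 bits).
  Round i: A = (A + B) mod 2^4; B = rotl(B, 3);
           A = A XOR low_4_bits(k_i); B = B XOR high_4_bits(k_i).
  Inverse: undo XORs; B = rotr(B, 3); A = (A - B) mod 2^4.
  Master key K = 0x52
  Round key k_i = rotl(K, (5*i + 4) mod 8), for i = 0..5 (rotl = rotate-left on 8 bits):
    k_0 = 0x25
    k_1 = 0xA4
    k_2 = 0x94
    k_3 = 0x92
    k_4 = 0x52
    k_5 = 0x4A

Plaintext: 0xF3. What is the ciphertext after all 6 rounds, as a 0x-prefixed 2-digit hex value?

s_0 = plaintext = 0xF3
s_1 = Round(s_0, k_0) = 0x7B
s_2 = Round(s_1, k_1) = 0x67
s_3 = Round(s_2, k_2) = 0x92
s_4 = Round(s_3, k_3) = 0x98
s_5 = Round(s_4, k_4) = 0x31
s_6 = Round(s_5, k_5) = 0xEC

0xEC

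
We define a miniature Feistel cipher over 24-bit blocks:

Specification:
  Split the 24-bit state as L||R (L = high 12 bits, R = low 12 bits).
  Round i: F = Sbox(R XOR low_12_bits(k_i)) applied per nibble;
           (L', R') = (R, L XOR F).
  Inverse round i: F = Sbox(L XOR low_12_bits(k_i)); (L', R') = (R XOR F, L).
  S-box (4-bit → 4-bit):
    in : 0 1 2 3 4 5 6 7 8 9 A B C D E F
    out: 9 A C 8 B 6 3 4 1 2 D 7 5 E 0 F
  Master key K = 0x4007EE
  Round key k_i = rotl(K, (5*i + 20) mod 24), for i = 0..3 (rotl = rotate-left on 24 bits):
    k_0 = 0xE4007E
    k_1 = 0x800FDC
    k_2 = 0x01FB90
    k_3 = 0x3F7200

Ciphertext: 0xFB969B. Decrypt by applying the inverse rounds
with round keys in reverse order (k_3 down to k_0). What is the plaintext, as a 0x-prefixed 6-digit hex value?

s_0 = ciphertext = 0xFB969B
s_1 = InvRound(s_0, k_3) = 0x8E9FB9
s_2 = InvRound(s_1, k_2) = 0x7FB8E9
s_3 = InvRound(s_2, k_1) = 0x92D7FB
s_4 = InvRound(s_3, k_0) = 0x59392D

0x59392D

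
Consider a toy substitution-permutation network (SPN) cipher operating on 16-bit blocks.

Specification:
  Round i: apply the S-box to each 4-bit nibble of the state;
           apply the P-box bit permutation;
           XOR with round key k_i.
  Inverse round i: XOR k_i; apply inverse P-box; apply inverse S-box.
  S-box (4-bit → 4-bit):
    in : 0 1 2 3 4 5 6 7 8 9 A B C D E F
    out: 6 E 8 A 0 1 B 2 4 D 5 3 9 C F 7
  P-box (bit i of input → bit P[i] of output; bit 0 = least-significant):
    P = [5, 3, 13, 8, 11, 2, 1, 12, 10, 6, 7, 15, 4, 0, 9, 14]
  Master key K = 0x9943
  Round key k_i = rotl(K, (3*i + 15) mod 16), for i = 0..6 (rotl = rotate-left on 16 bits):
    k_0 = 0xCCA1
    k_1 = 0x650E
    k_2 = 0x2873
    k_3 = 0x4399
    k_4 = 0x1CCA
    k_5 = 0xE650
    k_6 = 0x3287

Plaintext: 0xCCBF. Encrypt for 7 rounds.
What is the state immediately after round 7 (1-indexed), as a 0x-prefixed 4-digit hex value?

0x94CB

s_0 = plaintext = 0xCCBF
s_1 = Round(s_0, k_0) = 0x209D
s_2 = Round(s_1, k_1) = 0x1CCC
s_3 = Round(s_2, k_2) = 0xF752
s_4 = Round(s_3, k_3) = 0x48C8
s_5 = Round(s_4, k_4) = 0x244A
s_6 = Round(s_5, k_5) = 0x8670
s_7 = Round(s_6, k_6) = 0x94CB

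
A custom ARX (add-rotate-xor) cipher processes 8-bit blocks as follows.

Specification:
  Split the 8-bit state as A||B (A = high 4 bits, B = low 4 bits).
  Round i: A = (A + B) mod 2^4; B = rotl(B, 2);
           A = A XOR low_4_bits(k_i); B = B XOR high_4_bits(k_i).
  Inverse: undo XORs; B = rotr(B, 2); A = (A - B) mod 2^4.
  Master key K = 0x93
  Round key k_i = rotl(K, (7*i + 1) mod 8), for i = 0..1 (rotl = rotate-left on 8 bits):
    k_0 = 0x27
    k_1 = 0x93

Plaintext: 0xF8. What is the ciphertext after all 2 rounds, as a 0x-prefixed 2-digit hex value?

s_0 = plaintext = 0xF8
s_1 = Round(s_0, k_0) = 0x00
s_2 = Round(s_1, k_1) = 0x39

0x39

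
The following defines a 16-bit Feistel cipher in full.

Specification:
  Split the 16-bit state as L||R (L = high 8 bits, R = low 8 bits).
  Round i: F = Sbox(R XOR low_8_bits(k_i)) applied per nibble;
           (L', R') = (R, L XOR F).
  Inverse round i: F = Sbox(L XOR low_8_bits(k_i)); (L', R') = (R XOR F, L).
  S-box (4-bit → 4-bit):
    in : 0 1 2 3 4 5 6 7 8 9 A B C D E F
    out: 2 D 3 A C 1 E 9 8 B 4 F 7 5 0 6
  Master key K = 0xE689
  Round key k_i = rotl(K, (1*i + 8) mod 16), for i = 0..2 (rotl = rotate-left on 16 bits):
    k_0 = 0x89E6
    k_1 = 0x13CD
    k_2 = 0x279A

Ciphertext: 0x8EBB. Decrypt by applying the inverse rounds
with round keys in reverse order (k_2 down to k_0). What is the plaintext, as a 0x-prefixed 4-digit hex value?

0x50CA

s_0 = ciphertext = 0x8EBB
s_1 = InvRound(s_0, k_2) = 0x678E
s_2 = InvRound(s_1, k_1) = 0xCA67
s_3 = InvRound(s_2, k_0) = 0x50CA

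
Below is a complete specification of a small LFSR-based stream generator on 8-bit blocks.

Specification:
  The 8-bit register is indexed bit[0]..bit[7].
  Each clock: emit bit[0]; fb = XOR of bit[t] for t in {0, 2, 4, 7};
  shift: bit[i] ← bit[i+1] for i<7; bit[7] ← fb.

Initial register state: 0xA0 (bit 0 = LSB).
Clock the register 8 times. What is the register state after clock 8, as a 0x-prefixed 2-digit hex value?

reg_0 = 0xA0
clock 1: out=0, reg = 0xD0
clock 2: out=0, reg = 0x68
clock 3: out=0, reg = 0x34
clock 4: out=0, reg = 0x1A
clock 5: out=0, reg = 0x8D
clock 6: out=1, reg = 0xC6
clock 7: out=0, reg = 0x63
clock 8: out=1, reg = 0xB1

0xB1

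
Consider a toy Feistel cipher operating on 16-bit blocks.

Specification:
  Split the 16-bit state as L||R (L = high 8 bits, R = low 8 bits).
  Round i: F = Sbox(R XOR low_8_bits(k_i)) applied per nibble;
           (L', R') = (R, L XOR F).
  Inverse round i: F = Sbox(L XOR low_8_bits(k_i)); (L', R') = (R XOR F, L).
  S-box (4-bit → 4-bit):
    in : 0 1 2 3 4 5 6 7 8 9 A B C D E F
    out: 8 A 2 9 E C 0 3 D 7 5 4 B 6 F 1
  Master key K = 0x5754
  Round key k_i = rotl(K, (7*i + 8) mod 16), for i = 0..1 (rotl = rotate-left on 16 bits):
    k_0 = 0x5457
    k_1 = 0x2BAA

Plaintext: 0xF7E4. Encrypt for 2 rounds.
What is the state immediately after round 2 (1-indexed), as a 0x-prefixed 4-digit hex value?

0xBE4A

s_0 = plaintext = 0xF7E4
s_1 = Round(s_0, k_0) = 0xE4BE
s_2 = Round(s_1, k_1) = 0xBE4A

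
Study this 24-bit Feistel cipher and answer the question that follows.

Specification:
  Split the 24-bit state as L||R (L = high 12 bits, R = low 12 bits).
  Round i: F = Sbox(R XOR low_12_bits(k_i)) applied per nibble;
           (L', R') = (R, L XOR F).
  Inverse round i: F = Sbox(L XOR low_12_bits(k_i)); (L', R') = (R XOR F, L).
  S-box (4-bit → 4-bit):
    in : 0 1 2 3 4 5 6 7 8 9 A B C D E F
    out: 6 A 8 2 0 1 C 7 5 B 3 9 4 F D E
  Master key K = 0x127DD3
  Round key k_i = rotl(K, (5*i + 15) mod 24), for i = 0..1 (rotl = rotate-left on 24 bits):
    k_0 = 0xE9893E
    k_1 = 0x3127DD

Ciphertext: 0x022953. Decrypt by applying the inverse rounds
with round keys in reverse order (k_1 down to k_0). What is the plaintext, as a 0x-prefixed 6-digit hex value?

s_0 = ciphertext = 0x022953
s_1 = InvRound(s_0, k_1) = 0xEBD022
s_2 = InvRound(s_1, k_0) = 0x770EBD

0x770EBD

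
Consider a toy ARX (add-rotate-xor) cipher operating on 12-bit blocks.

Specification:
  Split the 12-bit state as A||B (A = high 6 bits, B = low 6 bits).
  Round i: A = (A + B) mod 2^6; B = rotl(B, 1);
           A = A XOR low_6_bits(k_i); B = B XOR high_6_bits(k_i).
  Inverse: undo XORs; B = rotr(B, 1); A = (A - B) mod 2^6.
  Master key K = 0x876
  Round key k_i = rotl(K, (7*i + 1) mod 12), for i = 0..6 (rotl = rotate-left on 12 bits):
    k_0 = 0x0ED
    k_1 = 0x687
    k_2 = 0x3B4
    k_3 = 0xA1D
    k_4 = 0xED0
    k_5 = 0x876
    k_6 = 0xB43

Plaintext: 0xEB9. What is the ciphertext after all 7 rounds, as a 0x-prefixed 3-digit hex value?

s_0 = plaintext = 0xEB9
s_1 = Round(s_0, k_0) = 0x7B0
s_2 = Round(s_1, k_1) = 0x27B
s_3 = Round(s_2, k_2) = 0xC39
s_4 = Round(s_3, k_3) = 0xD1B
s_5 = Round(s_4, k_4) = 0x7CD
s_6 = Round(s_5, k_5) = 0x6BB
s_7 = Round(s_6, k_6) = 0x59A

0x59A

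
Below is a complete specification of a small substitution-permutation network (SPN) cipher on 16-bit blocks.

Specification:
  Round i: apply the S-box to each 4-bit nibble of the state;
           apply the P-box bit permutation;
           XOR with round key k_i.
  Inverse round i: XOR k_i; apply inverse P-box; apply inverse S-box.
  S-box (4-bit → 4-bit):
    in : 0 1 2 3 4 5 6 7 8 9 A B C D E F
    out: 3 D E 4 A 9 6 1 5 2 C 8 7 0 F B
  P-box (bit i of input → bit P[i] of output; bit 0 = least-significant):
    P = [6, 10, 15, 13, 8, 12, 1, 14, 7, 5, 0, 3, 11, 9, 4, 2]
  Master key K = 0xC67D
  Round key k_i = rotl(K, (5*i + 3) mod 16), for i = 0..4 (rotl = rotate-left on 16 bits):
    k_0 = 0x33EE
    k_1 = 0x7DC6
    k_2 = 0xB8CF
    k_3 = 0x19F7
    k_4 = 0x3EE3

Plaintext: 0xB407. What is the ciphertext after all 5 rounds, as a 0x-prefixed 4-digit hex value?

0xC790

s_0 = plaintext = 0xB407
s_1 = Round(s_0, k_0) = 0x2282
s_2 = Round(s_1, k_1) = 0xDAF9
s_3 = Round(s_2, k_2) = 0xEDC6
s_4 = Round(s_3, k_3) = 0x86E1
s_5 = Round(s_4, k_4) = 0xC790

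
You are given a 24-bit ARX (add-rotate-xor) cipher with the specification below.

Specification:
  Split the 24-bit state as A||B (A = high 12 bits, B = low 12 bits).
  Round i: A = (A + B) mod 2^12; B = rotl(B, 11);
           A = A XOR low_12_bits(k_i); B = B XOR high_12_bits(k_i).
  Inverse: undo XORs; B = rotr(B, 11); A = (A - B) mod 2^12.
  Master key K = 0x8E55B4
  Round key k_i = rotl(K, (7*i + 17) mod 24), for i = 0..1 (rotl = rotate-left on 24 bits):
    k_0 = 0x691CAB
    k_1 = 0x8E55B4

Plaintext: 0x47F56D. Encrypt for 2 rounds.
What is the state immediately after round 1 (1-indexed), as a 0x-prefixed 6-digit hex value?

0x547C27

s_0 = plaintext = 0x47F56D
s_1 = Round(s_0, k_0) = 0x547C27
s_2 = Round(s_1, k_1) = 0x4DA6F6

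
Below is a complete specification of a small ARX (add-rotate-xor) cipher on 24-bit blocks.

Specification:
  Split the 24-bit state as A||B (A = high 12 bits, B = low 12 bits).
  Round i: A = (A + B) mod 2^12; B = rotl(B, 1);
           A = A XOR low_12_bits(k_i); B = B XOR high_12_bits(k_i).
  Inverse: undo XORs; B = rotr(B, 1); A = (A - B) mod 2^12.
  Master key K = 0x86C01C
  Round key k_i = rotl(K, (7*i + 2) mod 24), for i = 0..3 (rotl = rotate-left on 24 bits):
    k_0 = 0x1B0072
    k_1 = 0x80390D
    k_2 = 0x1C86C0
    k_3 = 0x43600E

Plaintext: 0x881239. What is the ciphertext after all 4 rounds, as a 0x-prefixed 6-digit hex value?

0x29A9BA

s_0 = plaintext = 0x881239
s_1 = Round(s_0, k_0) = 0xAC85C2
s_2 = Round(s_1, k_1) = 0x987387
s_3 = Round(s_2, k_2) = 0xBCE6C6
s_4 = Round(s_3, k_3) = 0x29A9BA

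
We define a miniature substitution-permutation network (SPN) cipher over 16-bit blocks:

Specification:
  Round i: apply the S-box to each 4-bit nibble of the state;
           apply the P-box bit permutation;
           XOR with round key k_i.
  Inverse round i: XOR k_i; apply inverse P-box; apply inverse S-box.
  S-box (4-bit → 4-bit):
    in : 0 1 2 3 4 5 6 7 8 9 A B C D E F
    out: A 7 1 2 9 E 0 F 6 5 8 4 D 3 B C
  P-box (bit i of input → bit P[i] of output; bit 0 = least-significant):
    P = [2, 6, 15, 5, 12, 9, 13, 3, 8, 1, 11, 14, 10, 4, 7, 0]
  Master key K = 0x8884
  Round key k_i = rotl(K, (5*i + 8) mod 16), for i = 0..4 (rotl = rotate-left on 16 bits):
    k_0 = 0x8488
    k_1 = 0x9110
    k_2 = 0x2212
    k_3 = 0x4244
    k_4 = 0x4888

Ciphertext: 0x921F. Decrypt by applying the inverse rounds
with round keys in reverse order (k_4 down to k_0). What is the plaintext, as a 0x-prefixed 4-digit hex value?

s_0 = ciphertext = 0x921F
s_1 = InvRound(s_0, k_4) = 0x55D9
s_2 = InvRound(s_1, k_3) = 0x72E2
s_3 = InvRound(s_2, k_2) = 0x8A20
s_4 = InvRound(s_3, k_1) = 0x39DA
s_5 = InvRound(s_4, k_0) = 0xD198

0xD198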